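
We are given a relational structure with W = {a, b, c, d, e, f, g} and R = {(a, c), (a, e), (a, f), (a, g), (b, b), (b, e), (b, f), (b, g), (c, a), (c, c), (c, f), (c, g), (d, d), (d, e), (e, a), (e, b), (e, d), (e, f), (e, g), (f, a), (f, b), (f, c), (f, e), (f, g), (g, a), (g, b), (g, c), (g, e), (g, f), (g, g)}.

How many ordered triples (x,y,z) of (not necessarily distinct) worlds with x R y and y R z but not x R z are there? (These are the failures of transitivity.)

38

Enumerating: (a,c,a), (a,e,a), (a,e,b), (a,e,d), (a,f,a), (a,f,b), (a,g,a), (a,g,b), (b,e,a), (b,e,d), (b,f,a), (b,f,c), … and 26 more.
Total: 38.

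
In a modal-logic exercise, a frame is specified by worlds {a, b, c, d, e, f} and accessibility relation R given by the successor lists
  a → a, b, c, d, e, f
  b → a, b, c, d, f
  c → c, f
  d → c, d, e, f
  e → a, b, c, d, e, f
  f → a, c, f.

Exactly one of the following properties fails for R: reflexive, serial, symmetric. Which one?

Reflexive: yes — every world is R-related to itself.
Serial: yes — every world has a successor (e.g. a R a).
Symmetric: no — a R c but not c R a.
Only symmetric fails.

symmetric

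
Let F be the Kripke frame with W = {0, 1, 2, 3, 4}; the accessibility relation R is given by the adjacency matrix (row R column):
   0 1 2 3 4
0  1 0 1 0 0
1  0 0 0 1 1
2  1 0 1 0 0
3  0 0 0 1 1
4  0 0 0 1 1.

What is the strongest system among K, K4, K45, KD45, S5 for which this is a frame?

Transitive (axiom 4): yes — every two-step R-path is closed by a direct edge.
Euclidean (axiom 5): yes — any two successors of a common world are R-related.
Serial (axiom D): yes — every world has a successor (e.g. 0 R 0).
Reflexive (axiom T): no — 1 is not related to itself.
So F validates K, K4, K45, KD45; S5 would additionally require R to be reflexive. The strongest is KD45.

KD45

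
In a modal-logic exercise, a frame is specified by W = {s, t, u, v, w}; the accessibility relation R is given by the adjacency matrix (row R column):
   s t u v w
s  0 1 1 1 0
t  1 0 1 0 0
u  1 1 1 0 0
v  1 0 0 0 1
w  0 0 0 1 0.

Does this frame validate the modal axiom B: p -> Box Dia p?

The schema B characterises exactly the symmetric frames.
Symmetric: yes — every pair in R has its reverse in R.

Yes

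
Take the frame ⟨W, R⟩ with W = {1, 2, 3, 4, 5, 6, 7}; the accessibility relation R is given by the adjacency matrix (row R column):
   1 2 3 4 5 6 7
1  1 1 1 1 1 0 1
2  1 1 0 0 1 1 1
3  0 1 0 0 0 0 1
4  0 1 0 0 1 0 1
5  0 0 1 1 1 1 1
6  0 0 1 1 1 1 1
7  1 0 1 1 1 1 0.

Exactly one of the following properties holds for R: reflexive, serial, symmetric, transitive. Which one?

serial

Reflexive: no — 3 is not related to itself.
Serial: yes — every world has a successor (e.g. 1 R 1).
Symmetric: no — 1 R 3 but not 3 R 1.
Transitive: no — 1 R 2 and 2 R 6, but not 1 R 6.
Only serial holds.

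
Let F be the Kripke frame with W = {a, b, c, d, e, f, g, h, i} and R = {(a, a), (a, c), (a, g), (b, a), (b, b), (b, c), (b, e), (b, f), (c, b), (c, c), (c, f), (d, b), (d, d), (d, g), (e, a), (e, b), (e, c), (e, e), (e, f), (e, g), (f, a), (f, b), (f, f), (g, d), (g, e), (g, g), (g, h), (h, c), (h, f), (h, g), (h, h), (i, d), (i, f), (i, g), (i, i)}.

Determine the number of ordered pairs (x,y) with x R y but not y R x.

14

Enumerating: (a,c), (a,g), (b,a), (c,f), (d,b), (e,a), (e,c), (e,f), (f,a), (h,c), (h,f), (i,d), (i,f), (i,g).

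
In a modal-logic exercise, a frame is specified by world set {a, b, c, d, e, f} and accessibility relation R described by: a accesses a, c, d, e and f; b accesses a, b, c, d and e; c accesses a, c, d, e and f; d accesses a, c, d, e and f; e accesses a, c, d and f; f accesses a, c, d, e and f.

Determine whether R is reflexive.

No

Reflexive: no — e is not related to itself.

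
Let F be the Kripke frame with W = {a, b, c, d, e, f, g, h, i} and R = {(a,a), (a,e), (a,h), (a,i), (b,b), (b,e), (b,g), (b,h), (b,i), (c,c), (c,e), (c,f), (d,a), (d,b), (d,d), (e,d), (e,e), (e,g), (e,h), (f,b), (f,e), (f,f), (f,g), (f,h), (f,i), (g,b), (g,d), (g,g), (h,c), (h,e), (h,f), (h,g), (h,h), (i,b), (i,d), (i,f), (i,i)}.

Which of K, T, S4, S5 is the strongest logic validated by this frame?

Reflexive (axiom T): yes — every world is R-related to itself.
Transitive (axiom 4): no — a R e and e R d, but not a R d.
Euclidean (axiom 5): no — a R e and a R i, but not e R i.
So F validates K, T; S4 would additionally require R to be transitive. The strongest is T.

T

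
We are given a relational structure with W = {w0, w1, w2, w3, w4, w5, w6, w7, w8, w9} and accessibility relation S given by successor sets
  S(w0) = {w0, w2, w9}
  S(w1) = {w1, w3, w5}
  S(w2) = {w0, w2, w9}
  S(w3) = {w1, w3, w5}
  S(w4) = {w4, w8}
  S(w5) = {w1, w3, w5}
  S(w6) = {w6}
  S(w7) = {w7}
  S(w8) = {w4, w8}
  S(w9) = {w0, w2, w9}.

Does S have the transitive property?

Yes

Transitive: yes — every two-step S-path is closed by a direct edge.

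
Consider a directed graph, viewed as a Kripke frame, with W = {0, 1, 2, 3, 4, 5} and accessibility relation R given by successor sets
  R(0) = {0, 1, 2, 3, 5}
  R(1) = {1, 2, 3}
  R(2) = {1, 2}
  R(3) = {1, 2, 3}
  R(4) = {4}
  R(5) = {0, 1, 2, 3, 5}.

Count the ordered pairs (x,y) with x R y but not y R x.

Enumerating: (0,1), (0,2), (0,3), (3,2), (5,1), (5,2), (5,3).

7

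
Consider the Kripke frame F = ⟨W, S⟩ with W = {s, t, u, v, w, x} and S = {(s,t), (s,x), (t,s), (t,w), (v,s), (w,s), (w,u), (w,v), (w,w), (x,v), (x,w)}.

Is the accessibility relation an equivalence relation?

Reflexive: no — s is not related to itself.
Symmetric: no — s S x but not x S s.
Transitive: no — s S t and t S w, but not s S w.
So S is not an equivalence relation.

No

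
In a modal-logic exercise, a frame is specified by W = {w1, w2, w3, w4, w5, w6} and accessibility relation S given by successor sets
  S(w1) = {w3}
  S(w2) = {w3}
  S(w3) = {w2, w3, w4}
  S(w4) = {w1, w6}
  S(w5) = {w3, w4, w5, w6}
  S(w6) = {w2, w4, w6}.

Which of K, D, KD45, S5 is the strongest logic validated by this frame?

D

Serial (axiom D): yes — every world has a successor (e.g. w1 S w3).
Euclidean (axiom 5): no — w3 S w2 and w3 S w4, but not w2 S w4.
Transitive (axiom 4): no — w1 S w3 and w3 S w2, but not w1 S w2.
Reflexive (axiom T): no — w1 is not related to itself.
So F validates K, D; KD45 would additionally require S to be Euclidean and transitive. The strongest is D.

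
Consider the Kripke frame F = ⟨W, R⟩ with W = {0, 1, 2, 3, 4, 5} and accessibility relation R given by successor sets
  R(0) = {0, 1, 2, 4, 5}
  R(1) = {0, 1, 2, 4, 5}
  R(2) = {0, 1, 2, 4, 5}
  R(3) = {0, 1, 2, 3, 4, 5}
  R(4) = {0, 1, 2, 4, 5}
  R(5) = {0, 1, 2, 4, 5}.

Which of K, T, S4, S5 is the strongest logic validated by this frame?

Reflexive (axiom T): yes — every world is R-related to itself.
Transitive (axiom 4): yes — every two-step R-path is closed by a direct edge.
Euclidean (axiom 5): no — 3 R 0 and 3 R 3, but not 0 R 3.
So F validates K, T, S4; S5 would additionally require R to be Euclidean. The strongest is S4.

S4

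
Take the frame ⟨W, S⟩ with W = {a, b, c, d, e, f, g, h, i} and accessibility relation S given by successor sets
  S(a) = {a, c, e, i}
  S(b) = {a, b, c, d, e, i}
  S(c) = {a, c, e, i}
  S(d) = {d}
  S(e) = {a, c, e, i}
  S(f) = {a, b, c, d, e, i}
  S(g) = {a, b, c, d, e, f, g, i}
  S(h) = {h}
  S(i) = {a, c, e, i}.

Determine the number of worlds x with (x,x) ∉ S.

1

Enumerating: f.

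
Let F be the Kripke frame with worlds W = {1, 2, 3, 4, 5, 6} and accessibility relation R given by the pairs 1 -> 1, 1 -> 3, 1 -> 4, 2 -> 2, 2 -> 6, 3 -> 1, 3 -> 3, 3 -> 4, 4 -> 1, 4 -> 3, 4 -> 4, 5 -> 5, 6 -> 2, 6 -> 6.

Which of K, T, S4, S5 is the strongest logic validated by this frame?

Reflexive (axiom T): yes — every world is R-related to itself.
Transitive (axiom 4): yes — every two-step R-path is closed by a direct edge.
Euclidean (axiom 5): yes — any two successors of a common world are R-related.
So F validates K, T, S4, S5. The strongest is S5.

S5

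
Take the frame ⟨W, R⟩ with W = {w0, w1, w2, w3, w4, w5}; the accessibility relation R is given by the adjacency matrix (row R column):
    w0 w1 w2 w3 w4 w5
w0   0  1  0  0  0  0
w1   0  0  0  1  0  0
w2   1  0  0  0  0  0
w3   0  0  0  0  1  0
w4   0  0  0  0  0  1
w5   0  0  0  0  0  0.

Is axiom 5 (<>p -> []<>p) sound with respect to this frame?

By correspondence theory, 5 is valid on a frame iff R is Euclidean.
Euclidean: no — w0 R w1 and w0 R w1, but not w1 R w1.

No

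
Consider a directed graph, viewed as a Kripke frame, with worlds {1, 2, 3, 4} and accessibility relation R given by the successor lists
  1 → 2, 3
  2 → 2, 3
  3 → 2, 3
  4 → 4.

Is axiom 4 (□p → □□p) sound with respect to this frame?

By correspondence theory, 4 is valid on a frame iff R is transitive.
Transitive: yes — every two-step R-path is closed by a direct edge.

Yes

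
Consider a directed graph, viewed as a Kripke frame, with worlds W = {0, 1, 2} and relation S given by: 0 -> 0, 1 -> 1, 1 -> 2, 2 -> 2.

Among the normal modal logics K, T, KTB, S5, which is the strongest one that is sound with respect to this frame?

Reflexive (axiom T): yes — every world is S-related to itself.
Symmetric (axiom B): no — 1 S 2 but not 2 S 1.
Euclidean (axiom 5): no — 1 S 2 and 1 S 1, but not 2 S 1.
So F validates K, T; KTB would additionally require S to be symmetric. The strongest is T.

T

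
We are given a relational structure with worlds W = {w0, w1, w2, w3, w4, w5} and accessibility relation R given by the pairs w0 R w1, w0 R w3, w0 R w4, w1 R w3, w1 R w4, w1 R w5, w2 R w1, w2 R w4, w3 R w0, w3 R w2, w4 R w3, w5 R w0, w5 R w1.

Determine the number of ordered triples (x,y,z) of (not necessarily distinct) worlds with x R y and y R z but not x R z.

22

Enumerating: (w0,w1,w5), (w0,w3,w0), (w0,w3,w2), (w1,w3,w0), (w1,w3,w2), (w1,w5,w0), (w1,w5,w1), (w2,w1,w3), (w2,w1,w5), (w2,w4,w3), (w3,w0,w1), (w3,w0,w3), … and 10 more.
Total: 22.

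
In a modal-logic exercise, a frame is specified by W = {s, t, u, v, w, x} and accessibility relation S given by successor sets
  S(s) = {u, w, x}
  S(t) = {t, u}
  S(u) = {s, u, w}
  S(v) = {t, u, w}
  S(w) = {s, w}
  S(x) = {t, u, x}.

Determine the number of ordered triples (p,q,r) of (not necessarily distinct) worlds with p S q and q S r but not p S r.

12

Enumerating: (s,u,s), (s,w,s), (s,x,t), (t,u,s), (t,u,w), (u,s,x), (v,u,s), (v,w,s), (w,s,u), (w,s,x), (x,u,s), (x,u,w).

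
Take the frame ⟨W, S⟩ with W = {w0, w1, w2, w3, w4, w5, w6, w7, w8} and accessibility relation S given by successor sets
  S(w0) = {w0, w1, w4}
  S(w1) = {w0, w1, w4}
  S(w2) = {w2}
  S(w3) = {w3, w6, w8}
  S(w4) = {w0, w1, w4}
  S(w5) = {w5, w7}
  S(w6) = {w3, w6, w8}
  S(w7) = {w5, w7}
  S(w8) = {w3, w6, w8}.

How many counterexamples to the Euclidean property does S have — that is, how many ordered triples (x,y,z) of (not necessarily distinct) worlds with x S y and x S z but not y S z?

0

S is Euclidean; there are no such tuples.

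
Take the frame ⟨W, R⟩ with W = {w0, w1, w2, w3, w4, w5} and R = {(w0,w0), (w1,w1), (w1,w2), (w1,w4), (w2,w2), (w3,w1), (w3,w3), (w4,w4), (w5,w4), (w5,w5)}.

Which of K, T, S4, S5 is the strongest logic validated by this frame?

Reflexive (axiom T): yes — every world is R-related to itself.
Transitive (axiom 4): no — w3 R w1 and w1 R w2, but not w3 R w2.
Euclidean (axiom 5): no — w1 R w2 and w1 R w4, but not w2 R w4.
So F validates K, T; S4 would additionally require R to be transitive. The strongest is T.

T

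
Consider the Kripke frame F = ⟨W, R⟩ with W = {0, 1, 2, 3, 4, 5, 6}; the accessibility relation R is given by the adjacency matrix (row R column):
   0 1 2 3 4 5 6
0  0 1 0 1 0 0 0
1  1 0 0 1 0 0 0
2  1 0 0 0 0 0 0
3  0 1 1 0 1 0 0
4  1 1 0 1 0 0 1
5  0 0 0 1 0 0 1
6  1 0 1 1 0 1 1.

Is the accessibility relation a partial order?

Reflexive: no — 0 is not related to itself.
Transitive: no — 0 R 3 and 3 R 2, but not 0 R 2.
Antisymmetric: no — 0 R 1 and 1 R 0 with 0 ≠ 1.
So R is not a partial order.

No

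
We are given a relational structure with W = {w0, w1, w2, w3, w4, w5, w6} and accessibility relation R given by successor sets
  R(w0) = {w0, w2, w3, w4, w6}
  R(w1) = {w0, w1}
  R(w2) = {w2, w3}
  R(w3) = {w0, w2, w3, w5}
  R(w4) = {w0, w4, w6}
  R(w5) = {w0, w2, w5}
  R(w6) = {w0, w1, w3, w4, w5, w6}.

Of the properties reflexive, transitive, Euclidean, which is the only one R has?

Reflexive: yes — every world is R-related to itself.
Transitive: no — w0 R w3 and w3 R w5, but not w0 R w5.
Euclidean: no — w0 R w2 and w0 R w4, but not w2 R w4.
Only reflexive holds.

reflexive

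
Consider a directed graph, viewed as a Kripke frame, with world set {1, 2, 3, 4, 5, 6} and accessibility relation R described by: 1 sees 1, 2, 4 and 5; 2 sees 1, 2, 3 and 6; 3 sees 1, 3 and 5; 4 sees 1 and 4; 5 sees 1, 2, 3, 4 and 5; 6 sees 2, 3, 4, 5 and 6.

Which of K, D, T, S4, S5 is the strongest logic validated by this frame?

Serial (axiom D): yes — every world has a successor (e.g. 1 R 1).
Reflexive (axiom T): yes — every world is R-related to itself.
Transitive (axiom 4): no — 1 R 2 and 2 R 3, but not 1 R 3.
Euclidean (axiom 5): no — 1 R 2 and 1 R 4, but not 2 R 4.
So F validates K, D, T; S4 would additionally require R to be transitive. The strongest is T.

T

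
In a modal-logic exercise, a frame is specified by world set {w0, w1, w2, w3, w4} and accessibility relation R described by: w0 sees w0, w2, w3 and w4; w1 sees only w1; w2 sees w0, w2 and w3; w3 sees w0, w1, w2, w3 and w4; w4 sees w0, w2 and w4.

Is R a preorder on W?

Reflexive: yes — every world is R-related to itself.
Transitive: no — w0 R w3 and w3 R w1, but not w0 R w1.
So R is not a preorder.

No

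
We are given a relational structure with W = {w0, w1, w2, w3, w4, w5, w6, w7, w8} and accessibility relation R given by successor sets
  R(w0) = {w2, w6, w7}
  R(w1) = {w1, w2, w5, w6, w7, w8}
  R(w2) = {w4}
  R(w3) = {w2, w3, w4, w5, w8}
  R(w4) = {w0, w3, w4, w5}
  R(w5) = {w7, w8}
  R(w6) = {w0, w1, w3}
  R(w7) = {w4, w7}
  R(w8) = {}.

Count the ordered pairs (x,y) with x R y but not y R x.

Enumerating: (w0,w2), (w0,w7), (w1,w2), (w1,w5), (w1,w7), (w1,w8), (w2,w4), (w3,w2), (w3,w5), (w3,w8), (w4,w0), (w4,w5), (w5,w7), (w5,w8), (w6,w3), (w7,w4).

16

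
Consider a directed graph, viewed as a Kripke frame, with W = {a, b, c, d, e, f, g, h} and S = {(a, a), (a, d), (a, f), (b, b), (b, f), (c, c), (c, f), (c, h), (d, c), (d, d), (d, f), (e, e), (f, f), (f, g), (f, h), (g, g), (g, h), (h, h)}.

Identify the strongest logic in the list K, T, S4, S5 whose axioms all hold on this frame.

Reflexive (axiom T): yes — every world is S-related to itself.
Transitive (axiom 4): no — a S d and d S c, but not a S c.
Euclidean (axiom 5): no — a S f and a S d, but not f S d.
So F validates K, T; S4 would additionally require S to be transitive. The strongest is T.

T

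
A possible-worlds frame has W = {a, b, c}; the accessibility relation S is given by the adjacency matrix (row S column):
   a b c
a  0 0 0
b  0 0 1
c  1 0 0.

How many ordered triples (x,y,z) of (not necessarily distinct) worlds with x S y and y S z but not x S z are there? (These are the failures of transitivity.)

Enumerating: (b,c,a).

1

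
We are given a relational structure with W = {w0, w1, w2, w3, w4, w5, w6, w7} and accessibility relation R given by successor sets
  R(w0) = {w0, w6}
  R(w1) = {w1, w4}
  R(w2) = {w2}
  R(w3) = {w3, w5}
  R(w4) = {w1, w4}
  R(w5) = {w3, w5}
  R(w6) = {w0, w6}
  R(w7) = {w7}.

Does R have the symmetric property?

Symmetric: yes — every pair in R has its reverse in R.

Yes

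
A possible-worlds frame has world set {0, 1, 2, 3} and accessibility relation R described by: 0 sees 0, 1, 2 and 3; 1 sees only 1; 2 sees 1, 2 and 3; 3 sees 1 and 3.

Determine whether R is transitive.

Transitive: yes — every two-step R-path is closed by a direct edge.

Yes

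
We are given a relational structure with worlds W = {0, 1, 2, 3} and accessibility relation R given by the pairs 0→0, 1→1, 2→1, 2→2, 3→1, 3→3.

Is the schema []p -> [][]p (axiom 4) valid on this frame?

Yes

The schema 4 characterises exactly the transitive frames.
Transitive: yes — every two-step R-path is closed by a direct edge.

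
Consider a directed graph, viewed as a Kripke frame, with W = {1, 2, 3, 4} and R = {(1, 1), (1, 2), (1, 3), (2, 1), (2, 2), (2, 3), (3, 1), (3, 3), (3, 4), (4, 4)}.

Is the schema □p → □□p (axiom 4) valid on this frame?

No

The schema 4 characterises exactly the transitive frames.
Transitive: no — 1 R 3 and 3 R 4, but not 1 R 4.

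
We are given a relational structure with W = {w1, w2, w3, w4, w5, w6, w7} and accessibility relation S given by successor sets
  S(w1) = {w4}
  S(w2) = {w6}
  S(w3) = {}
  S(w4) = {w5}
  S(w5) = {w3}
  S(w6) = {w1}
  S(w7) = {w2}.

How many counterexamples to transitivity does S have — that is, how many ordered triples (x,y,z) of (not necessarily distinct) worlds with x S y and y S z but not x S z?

5

Enumerating: (w1,w4,w5), (w2,w6,w1), (w4,w5,w3), (w6,w1,w4), (w7,w2,w6).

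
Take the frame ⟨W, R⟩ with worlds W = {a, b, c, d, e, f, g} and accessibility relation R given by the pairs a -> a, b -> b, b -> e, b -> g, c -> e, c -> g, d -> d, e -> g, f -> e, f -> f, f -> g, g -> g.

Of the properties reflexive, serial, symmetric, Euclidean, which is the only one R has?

Reflexive: no — c is not related to itself.
Serial: yes — every world has a successor (e.g. a R a).
Symmetric: no — b R e but not e R b.
Euclidean: no — b R g and b R e, but not g R e.
Only serial holds.

serial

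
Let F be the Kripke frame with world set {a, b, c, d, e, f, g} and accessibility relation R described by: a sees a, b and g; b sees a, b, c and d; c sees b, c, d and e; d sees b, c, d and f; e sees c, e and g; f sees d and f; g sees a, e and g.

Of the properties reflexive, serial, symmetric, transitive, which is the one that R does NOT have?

Reflexive: yes — every world is R-related to itself.
Serial: yes — every world has a successor (e.g. a R a).
Symmetric: yes — every pair in R has its reverse in R.
Transitive: no — a R b and b R c, but not a R c.
Only transitive fails.

transitive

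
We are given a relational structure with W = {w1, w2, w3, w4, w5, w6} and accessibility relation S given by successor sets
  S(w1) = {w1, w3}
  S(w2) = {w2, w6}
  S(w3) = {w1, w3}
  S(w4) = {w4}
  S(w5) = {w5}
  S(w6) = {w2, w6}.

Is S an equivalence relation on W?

Yes

Reflexive: yes — every world is S-related to itself.
Symmetric: yes — every pair in S has its reverse in S.
Transitive: yes — every two-step S-path is closed by a direct edge.
So S is an equivalence relation.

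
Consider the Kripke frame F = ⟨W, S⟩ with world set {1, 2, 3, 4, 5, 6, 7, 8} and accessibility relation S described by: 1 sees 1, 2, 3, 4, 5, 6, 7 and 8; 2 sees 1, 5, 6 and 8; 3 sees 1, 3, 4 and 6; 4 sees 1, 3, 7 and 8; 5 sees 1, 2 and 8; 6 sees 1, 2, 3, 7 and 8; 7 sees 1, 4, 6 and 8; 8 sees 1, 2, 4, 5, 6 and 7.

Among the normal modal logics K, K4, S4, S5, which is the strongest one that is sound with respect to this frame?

K

Transitive (axiom 4): no — 2 S 1 and 1 S 3, but not 2 S 3.
Reflexive (axiom T): no — 2 is not related to itself.
Euclidean (axiom 5): no — 1 S 2 and 1 S 3, but not 2 S 3.
So F validates K; K4 would additionally require S to be transitive. The strongest is K.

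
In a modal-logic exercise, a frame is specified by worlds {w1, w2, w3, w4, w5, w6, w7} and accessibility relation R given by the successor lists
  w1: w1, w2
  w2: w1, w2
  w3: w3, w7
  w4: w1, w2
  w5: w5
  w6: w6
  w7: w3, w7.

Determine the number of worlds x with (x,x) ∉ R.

1

Enumerating: w4.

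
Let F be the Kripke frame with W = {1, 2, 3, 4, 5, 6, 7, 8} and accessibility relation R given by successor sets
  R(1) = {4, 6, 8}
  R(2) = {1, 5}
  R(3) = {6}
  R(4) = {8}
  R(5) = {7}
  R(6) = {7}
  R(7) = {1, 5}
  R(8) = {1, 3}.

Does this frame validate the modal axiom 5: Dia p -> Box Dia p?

The schema 5 characterises exactly the Euclidean frames.
Euclidean: no — 1 R 4 and 1 R 6, but not 4 R 6.

No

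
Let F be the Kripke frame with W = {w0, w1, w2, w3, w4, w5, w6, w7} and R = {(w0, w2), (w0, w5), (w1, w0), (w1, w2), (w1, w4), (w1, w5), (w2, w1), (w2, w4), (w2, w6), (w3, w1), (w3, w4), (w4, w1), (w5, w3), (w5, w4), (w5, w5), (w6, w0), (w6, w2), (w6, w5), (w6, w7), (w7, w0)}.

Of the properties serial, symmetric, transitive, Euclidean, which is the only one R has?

Serial: yes — every world has a successor (e.g. w0 R w2).
Symmetric: no — w0 R w2 but not w2 R w0.
Transitive: no — w0 R w2 and w2 R w1, but not w0 R w1.
Euclidean: no — w0 R w2 and w0 R w5, but not w2 R w5.
Only serial holds.

serial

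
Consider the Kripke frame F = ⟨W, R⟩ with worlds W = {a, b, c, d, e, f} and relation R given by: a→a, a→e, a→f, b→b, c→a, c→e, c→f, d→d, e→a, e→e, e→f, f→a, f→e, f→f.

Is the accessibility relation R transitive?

Transitive: yes — every two-step R-path is closed by a direct edge.

Yes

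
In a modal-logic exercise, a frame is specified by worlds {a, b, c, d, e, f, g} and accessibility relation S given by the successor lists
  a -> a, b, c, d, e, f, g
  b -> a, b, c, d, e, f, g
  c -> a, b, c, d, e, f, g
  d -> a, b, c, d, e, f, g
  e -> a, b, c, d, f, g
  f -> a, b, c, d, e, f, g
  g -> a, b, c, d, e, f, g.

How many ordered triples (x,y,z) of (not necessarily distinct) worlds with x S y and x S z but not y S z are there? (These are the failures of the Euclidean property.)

Enumerating: (a,e,e), (b,e,e), (c,e,e), (d,e,e), (f,e,e), (g,e,e).

6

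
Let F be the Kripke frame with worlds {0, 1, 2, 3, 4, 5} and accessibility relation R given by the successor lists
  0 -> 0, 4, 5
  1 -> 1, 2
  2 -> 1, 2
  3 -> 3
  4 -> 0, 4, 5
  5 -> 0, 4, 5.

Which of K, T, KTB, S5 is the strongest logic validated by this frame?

Reflexive (axiom T): yes — every world is R-related to itself.
Symmetric (axiom B): yes — every pair in R has its reverse in R.
Euclidean (axiom 5): yes — any two successors of a common world are R-related.
So F validates K, T, KTB, S5. The strongest is S5.

S5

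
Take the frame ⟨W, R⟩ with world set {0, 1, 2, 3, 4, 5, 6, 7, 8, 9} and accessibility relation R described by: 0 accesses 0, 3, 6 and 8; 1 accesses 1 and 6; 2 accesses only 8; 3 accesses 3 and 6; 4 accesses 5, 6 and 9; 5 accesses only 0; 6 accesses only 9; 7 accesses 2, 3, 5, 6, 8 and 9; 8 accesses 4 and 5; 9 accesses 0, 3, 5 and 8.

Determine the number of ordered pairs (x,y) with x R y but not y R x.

Enumerating: (0,3), (0,6), (0,8), (1,6), (2,8), (3,6), (4,5), (4,6), (4,9), (5,0), (6,9), (7,2), … and 11 more.
Total: 23.

23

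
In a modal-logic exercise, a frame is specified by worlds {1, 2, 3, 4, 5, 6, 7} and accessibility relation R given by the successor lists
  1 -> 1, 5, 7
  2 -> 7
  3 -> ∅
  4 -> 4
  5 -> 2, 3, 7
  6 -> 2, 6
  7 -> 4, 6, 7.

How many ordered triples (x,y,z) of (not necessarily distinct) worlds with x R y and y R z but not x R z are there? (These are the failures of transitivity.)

Enumerating: (1,5,2), (1,5,3), (1,7,4), (1,7,6), (2,7,4), (2,7,6), (5,7,4), (5,7,6), (6,2,7), (7,6,2).

10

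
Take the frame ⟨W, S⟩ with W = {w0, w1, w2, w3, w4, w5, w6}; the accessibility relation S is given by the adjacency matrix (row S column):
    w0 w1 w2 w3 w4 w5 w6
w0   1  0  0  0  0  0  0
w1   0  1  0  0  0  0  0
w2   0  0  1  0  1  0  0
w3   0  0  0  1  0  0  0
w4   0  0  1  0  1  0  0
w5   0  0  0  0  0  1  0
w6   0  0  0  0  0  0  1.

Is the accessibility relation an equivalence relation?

Reflexive: yes — every world is S-related to itself.
Symmetric: yes — every pair in S has its reverse in S.
Transitive: yes — every two-step S-path is closed by a direct edge.
So S is an equivalence relation.

Yes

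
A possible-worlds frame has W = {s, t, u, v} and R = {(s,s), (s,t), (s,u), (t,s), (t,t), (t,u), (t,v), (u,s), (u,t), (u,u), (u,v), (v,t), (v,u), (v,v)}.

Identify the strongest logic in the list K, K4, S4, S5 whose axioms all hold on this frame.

Transitive (axiom 4): no — s R t and t R v, but not s R v.
Reflexive (axiom T): yes — every world is R-related to itself.
Euclidean (axiom 5): no — t R s and t R v, but not s R v.
So F validates K; K4 would additionally require R to be transitive. The strongest is K.

K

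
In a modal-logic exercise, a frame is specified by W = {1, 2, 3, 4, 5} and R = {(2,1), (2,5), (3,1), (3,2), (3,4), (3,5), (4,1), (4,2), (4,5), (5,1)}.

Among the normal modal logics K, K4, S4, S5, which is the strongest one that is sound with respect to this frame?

K4

Transitive (axiom 4): yes — every two-step R-path is closed by a direct edge.
Reflexive (axiom T): no — 1 is not related to itself.
Euclidean (axiom 5): no — 2 R 1 and 2 R 5, but not 1 R 5.
So F validates K, K4; S4 would additionally require R to be reflexive. The strongest is K4.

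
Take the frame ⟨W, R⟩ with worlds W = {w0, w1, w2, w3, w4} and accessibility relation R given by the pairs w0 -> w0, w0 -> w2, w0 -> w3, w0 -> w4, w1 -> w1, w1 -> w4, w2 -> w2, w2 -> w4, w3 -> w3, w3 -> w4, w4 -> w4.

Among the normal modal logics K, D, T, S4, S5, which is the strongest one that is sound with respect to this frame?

Serial (axiom D): yes — every world has a successor (e.g. w0 R w0).
Reflexive (axiom T): yes — every world is R-related to itself.
Transitive (axiom 4): yes — every two-step R-path is closed by a direct edge.
Euclidean (axiom 5): no — w0 R w2 and w0 R w3, but not w2 R w3.
So F validates K, D, T, S4; S5 would additionally require R to be Euclidean. The strongest is S4.

S4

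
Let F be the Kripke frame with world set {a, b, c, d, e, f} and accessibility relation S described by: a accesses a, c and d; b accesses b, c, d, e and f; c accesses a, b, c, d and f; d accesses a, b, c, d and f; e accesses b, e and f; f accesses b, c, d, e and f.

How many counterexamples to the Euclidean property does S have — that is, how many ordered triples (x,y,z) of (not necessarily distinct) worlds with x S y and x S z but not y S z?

16

Enumerating: (b,c,e), (b,d,e), (b,e,c), (b,e,d), (c,a,b), (c,a,f), (c,b,a), (c,f,a), (d,a,b), (d,a,f), (d,b,a), (d,f,a), (f,c,e), (f,d,e), (f,e,c), (f,e,d).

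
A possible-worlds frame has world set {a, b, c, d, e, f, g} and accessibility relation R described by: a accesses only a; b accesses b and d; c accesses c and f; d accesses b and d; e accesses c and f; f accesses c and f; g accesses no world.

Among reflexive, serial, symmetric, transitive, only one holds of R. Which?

Reflexive: no — e is not related to itself.
Serial: no — g has no R-successor.
Symmetric: no — e R c but not c R e.
Transitive: yes — every two-step R-path is closed by a direct edge.
Only transitive holds.

transitive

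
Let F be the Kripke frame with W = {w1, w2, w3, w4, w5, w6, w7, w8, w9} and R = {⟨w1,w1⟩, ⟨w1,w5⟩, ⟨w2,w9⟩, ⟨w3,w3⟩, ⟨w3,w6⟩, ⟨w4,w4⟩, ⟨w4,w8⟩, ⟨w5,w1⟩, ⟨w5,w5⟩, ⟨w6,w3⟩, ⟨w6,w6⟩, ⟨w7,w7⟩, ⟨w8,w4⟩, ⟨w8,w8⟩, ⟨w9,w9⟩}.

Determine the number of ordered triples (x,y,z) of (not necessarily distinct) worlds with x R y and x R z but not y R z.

0

R is Euclidean; there are no such tuples.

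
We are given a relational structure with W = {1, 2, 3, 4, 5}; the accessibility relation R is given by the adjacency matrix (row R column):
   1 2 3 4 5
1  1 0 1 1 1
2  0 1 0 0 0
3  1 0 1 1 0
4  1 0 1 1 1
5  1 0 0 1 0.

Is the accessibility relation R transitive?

No

Transitive: no — 3 R 1 and 1 R 5, but not 3 R 5.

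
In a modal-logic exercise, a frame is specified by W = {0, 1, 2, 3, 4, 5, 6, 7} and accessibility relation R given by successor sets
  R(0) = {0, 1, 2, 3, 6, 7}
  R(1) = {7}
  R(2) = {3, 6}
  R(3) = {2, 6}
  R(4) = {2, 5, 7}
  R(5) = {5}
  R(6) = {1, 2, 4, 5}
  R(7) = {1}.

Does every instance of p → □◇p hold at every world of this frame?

By correspondence theory, B is valid on a frame iff R is symmetric.
Symmetric: no — 0 R 1 but not 1 R 0.

No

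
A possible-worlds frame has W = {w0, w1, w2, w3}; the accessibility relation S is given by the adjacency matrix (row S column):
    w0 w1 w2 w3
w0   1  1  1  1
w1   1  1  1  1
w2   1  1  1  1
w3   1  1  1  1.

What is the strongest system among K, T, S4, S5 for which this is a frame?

Reflexive (axiom T): yes — every world is S-related to itself.
Transitive (axiom 4): yes — every two-step S-path is closed by a direct edge.
Euclidean (axiom 5): yes — any two successors of a common world are S-related.
So F validates K, T, S4, S5. The strongest is S5.

S5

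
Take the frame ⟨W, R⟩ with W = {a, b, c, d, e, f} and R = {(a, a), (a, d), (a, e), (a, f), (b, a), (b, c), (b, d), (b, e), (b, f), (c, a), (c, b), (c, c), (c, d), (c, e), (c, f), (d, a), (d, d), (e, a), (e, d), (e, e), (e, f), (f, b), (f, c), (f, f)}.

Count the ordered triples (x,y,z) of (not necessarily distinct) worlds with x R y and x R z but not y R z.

Enumerating: (a,d,e), (a,d,f), (a,f,a), (a,f,d), (a,f,e), (b,a,c), (b,d,c), (b,d,e), (b,d,f), (b,e,c), (b,f,a), (b,f,d), … and 19 more.
Total: 31.

31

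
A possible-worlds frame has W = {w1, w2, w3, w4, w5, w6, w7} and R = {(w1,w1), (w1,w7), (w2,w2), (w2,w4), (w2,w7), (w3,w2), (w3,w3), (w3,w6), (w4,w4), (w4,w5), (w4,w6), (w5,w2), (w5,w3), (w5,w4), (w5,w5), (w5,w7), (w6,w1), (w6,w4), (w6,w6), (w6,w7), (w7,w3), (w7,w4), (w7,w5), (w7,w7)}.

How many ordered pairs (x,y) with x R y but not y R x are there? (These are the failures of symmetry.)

11

Enumerating: (w1,w7), (w2,w4), (w2,w7), (w3,w2), (w3,w6), (w5,w2), (w5,w3), (w6,w1), (w6,w7), (w7,w3), (w7,w4).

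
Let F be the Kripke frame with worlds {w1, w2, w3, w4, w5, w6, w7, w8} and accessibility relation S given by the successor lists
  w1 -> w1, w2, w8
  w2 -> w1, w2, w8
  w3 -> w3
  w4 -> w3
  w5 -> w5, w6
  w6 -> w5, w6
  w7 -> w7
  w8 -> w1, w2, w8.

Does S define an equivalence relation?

No

Reflexive: no — w4 is not related to itself.
Symmetric: no — w4 S w3 but not w3 S w4.
Transitive: yes — every two-step S-path is closed by a direct edge.
So S is not an equivalence relation.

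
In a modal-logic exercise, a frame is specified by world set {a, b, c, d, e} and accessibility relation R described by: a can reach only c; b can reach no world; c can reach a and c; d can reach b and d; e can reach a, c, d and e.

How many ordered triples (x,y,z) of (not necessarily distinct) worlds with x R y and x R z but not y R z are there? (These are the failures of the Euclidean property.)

Enumerating: (c,a,a), (d,b,b), (d,b,d), (e,a,a), (e,a,d), (e,a,e), (e,c,d), (e,c,e), (e,d,a), (e,d,c), (e,d,e).

11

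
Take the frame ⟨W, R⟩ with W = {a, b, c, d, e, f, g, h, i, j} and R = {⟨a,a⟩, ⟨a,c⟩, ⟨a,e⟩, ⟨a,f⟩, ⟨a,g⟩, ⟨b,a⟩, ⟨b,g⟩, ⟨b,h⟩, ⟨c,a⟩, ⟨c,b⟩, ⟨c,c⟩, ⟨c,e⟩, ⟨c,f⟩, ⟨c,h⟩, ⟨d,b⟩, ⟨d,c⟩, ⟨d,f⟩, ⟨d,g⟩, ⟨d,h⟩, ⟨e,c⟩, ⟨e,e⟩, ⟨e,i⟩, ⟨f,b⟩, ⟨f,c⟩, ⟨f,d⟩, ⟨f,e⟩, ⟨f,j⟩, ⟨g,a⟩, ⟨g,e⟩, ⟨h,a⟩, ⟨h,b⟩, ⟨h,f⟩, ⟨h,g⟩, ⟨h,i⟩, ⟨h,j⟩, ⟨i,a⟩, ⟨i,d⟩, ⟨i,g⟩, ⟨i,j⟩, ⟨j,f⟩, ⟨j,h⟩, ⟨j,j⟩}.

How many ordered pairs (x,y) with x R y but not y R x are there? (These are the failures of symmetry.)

Enumerating: (a,e), (a,f), (b,a), (b,g), (c,b), (c,h), (d,b), (d,c), (d,g), (d,h), (e,i), (f,b), … and 10 more.
Total: 22.

22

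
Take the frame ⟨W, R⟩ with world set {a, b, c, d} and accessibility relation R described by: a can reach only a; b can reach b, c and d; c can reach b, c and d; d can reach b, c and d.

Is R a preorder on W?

Yes

Reflexive: yes — every world is R-related to itself.
Transitive: yes — every two-step R-path is closed by a direct edge.
So R is a preorder.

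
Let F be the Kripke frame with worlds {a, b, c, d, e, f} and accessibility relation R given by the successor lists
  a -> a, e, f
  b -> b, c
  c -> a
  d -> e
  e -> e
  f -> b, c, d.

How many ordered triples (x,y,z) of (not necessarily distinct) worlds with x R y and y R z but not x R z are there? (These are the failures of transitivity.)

8

Enumerating: (a,f,b), (a,f,c), (a,f,d), (b,c,a), (c,a,e), (c,a,f), (f,c,a), (f,d,e).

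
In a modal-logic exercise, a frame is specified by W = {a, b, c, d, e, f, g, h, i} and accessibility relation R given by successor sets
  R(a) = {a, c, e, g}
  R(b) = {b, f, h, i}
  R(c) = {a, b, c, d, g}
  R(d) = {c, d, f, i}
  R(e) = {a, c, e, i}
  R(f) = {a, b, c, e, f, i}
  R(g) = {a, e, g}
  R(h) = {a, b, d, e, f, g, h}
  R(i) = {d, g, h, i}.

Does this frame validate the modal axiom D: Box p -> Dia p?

Axiom D corresponds to the accessibility relation being serial.
Serial: yes — every world has a successor (e.g. a R a).

Yes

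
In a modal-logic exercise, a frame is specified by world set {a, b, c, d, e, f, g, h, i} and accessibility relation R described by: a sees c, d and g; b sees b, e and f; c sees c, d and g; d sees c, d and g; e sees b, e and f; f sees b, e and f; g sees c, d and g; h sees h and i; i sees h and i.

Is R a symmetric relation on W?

Symmetric: no — a R c but not c R a.

No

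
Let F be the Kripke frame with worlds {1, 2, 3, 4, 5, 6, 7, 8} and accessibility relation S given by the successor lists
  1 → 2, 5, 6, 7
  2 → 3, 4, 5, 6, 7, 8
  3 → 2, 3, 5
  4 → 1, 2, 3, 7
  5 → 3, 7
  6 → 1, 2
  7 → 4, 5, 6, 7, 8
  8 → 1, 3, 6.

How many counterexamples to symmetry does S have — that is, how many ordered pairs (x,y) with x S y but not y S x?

13

Enumerating: (1,2), (1,5), (1,7), (2,5), (2,7), (2,8), (4,1), (4,3), (7,6), (7,8), (8,1), (8,3), (8,6).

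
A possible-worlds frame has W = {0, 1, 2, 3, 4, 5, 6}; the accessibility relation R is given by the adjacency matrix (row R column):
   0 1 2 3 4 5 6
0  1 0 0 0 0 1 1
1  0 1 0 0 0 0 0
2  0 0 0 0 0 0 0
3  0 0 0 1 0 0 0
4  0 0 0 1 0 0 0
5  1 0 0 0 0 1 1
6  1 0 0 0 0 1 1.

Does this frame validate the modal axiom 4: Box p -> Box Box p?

Yes

By correspondence theory, 4 is valid on a frame iff R is transitive.
Transitive: yes — every two-step R-path is closed by a direct edge.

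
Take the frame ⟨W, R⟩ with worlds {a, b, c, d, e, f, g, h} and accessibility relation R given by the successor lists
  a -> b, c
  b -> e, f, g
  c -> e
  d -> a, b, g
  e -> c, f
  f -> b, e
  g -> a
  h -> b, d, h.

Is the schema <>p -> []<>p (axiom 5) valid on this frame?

By correspondence theory, 5 is valid on a frame iff R is Euclidean.
Euclidean: no — a R b and a R c, but not b R c.

No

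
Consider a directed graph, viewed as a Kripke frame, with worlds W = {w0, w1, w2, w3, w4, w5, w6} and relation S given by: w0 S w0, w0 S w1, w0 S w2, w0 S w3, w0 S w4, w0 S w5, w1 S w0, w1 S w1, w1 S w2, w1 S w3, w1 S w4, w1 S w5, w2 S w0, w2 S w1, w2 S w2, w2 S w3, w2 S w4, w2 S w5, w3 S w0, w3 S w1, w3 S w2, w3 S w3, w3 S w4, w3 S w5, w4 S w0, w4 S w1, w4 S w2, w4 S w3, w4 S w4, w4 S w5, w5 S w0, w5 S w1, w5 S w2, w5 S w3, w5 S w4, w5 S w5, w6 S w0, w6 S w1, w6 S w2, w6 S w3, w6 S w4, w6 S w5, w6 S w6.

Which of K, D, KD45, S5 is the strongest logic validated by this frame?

Serial (axiom D): yes — every world has a successor (e.g. w0 S w0).
Euclidean (axiom 5): no — w6 S w0 and w6 S w6, but not w0 S w6.
Transitive (axiom 4): yes — every two-step S-path is closed by a direct edge.
Reflexive (axiom T): yes — every world is S-related to itself.
So F validates K, D; KD45 would additionally require S to be Euclidean. The strongest is D.

D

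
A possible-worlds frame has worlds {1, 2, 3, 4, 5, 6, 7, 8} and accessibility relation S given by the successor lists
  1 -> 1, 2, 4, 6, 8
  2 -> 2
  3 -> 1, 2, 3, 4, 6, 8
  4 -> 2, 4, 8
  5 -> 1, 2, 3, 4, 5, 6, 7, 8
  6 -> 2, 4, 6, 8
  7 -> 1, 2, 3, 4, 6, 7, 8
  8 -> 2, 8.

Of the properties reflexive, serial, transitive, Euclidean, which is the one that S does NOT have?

Euclidean

Reflexive: yes — every world is S-related to itself.
Serial: yes — every world has a successor (e.g. 1 S 1).
Transitive: yes — every two-step S-path is closed by a direct edge.
Euclidean: no — 1 S 2 and 1 S 4, but not 2 S 4.
Only Euclidean fails.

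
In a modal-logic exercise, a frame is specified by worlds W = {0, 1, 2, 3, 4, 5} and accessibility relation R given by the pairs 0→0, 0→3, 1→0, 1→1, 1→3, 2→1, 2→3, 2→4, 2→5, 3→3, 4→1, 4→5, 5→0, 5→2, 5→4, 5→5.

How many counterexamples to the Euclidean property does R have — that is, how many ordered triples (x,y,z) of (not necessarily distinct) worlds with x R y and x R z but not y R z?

23

Enumerating: (0,3,0), (1,0,1), (1,3,0), (1,3,1), (2,1,4), (2,1,5), (2,3,1), (2,3,4), (2,3,5), (2,4,3), (2,4,4), (2,5,1), … and 11 more.
Total: 23.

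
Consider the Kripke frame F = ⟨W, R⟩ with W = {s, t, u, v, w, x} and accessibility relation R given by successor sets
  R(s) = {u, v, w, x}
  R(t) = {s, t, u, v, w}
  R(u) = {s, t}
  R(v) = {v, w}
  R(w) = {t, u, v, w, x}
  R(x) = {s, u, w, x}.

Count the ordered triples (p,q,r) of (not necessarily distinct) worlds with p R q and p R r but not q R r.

Enumerating: (s,u,u), (s,u,v), (s,u,w), (s,u,x), (s,v,u), (s,v,x), (s,x,v), (t,s,s), (t,s,t), (t,u,u), (t,u,v), (t,u,w), … and 21 more.
Total: 33.

33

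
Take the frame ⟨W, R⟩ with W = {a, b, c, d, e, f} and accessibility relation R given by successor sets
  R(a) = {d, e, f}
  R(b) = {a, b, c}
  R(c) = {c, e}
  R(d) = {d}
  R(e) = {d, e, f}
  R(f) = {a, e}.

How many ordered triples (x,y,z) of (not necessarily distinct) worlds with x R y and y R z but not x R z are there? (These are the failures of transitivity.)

Enumerating: (a,f,a), (b,a,d), (b,a,e), (b,a,f), (b,c,e), (c,e,d), (c,e,f), (e,f,a), (f,a,d), (f,a,f), (f,e,d), (f,e,f).

12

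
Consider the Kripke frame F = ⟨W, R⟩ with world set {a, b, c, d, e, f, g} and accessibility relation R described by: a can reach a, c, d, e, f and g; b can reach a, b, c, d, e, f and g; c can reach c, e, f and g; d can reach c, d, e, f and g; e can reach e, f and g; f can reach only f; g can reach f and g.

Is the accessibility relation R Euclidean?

Euclidean: no — a R c and a R d, but not c R d.

No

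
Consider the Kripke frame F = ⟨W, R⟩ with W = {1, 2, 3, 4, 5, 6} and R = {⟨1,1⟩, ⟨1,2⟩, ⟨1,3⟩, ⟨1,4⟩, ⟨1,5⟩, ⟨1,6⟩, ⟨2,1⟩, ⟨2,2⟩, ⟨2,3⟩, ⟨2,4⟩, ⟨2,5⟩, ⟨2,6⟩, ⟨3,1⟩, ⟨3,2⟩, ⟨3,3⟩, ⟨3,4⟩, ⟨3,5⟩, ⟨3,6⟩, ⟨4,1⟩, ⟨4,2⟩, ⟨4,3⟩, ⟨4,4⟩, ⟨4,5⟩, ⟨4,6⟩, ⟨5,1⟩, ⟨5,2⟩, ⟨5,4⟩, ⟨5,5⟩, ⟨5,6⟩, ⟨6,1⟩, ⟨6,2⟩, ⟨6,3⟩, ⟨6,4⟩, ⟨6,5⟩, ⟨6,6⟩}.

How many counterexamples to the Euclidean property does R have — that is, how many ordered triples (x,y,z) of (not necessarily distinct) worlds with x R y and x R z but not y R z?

5

Enumerating: (1,5,3), (2,5,3), (3,5,3), (4,5,3), (6,5,3).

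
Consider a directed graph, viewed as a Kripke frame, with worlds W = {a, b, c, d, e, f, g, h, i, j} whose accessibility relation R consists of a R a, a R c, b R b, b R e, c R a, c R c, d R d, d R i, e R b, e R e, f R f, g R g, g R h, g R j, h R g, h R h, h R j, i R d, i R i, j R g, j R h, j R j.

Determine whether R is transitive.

Yes

Transitive: yes — every two-step R-path is closed by a direct edge.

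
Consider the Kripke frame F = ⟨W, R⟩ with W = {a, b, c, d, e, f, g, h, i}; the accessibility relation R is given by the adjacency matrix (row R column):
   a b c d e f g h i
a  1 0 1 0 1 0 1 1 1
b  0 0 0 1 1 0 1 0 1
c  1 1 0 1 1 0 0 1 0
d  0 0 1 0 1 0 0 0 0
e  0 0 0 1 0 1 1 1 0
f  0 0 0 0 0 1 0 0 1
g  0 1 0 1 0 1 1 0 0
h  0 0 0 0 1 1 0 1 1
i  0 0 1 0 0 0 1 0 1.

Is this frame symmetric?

Symmetric: no — a R e but not e R a.

No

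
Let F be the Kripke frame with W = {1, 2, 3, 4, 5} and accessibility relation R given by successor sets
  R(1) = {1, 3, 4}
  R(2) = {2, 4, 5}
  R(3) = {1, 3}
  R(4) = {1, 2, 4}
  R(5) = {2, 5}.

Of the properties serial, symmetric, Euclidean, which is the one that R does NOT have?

Euclidean

Serial: yes — every world has a successor (e.g. 1 R 1).
Symmetric: yes — every pair in R has its reverse in R.
Euclidean: no — 1 R 3 and 1 R 4, but not 3 R 4.
Only Euclidean fails.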